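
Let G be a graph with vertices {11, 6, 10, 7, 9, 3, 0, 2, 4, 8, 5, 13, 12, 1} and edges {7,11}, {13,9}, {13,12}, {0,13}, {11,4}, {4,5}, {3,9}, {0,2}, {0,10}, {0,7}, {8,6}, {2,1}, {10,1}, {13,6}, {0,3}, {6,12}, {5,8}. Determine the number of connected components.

Starting from 0 we can reach 0, 1, 2, 3, 4, 5, 6, 7, 8, 9, 10, 11, 12, 13. That is one component of size 14.
Total: 1 component.

1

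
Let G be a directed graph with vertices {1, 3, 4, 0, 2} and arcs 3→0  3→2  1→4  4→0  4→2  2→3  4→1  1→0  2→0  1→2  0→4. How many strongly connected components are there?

1

{0, 1, 2, 3, 4} are all mutually reachable — one SCC of size 5.
That gives 1 strongly connected component.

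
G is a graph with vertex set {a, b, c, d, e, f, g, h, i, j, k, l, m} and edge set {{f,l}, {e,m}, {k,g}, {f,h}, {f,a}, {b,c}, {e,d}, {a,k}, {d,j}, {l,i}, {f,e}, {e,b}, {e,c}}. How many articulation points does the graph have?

6

Removing a increases the component count from 1 to 2, so a is a cut vertex.
Removing d increases the component count from 1 to 2, so d is a cut vertex.
Removing e increases the component count from 1 to 4, so e is a cut vertex.
Likewise f, k, l are cut vertices.
By contrast removing g leaves 1 component; it is not a cut vertex. No other vertex is a cut vertex either.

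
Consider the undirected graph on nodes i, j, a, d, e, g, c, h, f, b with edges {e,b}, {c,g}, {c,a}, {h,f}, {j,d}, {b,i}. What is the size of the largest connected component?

Starting from d we can reach d, j. That is one component of size 2.
Starting from f we can reach f, h. That is one component of size 2.
Starting from a we can reach a, c, g. That is one component of size 3.
Starting from b we can reach b, e, i. That is one component of size 3.
The largest has 3 vertices.

3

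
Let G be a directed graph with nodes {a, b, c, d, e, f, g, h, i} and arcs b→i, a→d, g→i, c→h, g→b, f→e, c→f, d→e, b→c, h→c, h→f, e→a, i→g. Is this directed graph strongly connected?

There is no directed path from f to c, so the graph is not strongly connected.

No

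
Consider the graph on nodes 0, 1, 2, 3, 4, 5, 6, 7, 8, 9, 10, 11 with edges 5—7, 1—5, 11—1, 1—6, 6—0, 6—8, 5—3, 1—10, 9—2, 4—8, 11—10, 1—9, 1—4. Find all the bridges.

0-6, 1-5, 1-9, 2-9, 3-5, 5-7

The edges on the cycle 1-4-8-6-1 are not bridges since each lies on that cycle.
But removing 7—5 disconnects 7 from 5; removing 9—2 disconnects 9 from 2; removing 5—1 disconnects 5 from 1; removing 9—1 disconnects 9 from 1 — these are bridges.
In total 6 edges are bridges.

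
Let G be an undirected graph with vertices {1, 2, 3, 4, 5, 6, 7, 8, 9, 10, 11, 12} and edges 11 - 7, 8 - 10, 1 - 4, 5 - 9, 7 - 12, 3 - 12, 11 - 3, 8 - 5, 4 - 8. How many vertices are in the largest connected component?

6

6 is isolated — a component by itself.
2 is isolated — a component by itself.
Starting from 3 we can reach 3, 7, 11, 12. That is one component of size 4.
Starting from 1 we can reach 1, 4, 5, 8, 9, 10. That is one component of size 6.
The largest has 6 vertices.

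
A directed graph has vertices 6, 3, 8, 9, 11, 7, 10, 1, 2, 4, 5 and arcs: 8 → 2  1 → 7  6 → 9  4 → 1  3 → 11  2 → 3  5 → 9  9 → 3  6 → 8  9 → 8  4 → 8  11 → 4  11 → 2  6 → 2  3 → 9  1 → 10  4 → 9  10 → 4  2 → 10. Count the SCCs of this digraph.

{1, 2, 3, 4, 8, 9, 10, 11} are all mutually reachable — one SCC of size 8.
{5} is an SCC by itself.
{7} is an SCC by itself.
{6} is an SCC by itself.
That gives 4 strongly connected components.

4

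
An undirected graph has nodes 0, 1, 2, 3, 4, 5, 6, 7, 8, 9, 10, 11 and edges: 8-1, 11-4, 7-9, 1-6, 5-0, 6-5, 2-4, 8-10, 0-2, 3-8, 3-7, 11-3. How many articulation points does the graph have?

Removing 3 increases the component count from 1 to 2, so 3 is a cut vertex.
Removing 7 increases the component count from 1 to 2, so 7 is a cut vertex.
Removing 8 increases the component count from 1 to 2, so 8 is a cut vertex.
By contrast removing 9 leaves 1 component; it is not a cut vertex. No other vertex is a cut vertex either.

3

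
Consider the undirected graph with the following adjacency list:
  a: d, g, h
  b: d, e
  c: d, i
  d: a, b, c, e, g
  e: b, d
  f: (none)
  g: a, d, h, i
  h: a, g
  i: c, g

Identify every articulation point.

Removing d increases the component count from 2 to 3, so d is a cut vertex.
By contrast removing b leaves 2 components; it is not a cut vertex. No other vertex is a cut vertex either.

d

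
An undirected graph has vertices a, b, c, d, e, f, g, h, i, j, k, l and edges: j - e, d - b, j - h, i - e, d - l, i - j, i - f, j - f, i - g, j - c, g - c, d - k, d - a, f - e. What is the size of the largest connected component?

Starting from a we can reach a, b, d, k, l. That is one component of size 5.
Starting from c we can reach c, e, f, g, h, i, j. That is one component of size 7.
The largest has 7 vertices.

7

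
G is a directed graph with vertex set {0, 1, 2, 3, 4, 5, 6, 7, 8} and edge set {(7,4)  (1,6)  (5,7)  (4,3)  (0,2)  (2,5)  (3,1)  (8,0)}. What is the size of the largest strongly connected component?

{3} is an SCC by itself.
{1} is an SCC by itself.
{0} is an SCC by itself.
{7} is an SCC by itself.
{5} is an SCC by itself.
(and 4 more singleton SCCs)
The largest has 1 vertex.

1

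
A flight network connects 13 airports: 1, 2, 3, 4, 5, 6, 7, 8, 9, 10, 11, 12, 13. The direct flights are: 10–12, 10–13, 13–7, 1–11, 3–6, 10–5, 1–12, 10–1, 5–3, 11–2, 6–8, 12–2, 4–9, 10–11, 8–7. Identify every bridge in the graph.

4-9

The edges on the cycle 10-5-3-6-8-7-13-10 are not bridges since each lies on that cycle.
But removing 4–9 disconnects 4 from 9 — this is a bridge.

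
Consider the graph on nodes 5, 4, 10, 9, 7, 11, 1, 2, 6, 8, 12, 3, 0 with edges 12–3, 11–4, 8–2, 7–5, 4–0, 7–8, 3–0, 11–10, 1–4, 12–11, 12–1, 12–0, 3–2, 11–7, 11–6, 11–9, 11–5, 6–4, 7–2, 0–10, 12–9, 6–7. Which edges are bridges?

The edges on the cycle 12-11-9-12 are not bridges since each lies on that cycle.
Every edge lies on some cycle, so there are no bridges.

none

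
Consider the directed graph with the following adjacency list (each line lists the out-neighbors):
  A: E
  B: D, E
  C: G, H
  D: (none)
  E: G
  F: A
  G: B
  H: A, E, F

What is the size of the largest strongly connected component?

3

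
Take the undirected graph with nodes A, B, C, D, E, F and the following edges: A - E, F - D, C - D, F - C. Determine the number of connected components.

3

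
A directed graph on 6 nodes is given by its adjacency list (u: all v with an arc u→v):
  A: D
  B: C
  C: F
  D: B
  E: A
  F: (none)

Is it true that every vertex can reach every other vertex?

No

There is no directed path from F to A, so the graph is not strongly connected.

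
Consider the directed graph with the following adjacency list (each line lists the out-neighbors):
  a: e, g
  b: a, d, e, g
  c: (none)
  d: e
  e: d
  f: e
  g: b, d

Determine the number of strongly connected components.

4

{a, b, g} are all mutually reachable — one SCC of size 3.
{d, e} are all mutually reachable — one SCC of size 2.
{c} is an SCC by itself.
{f} is an SCC by itself.
That gives 4 strongly connected components.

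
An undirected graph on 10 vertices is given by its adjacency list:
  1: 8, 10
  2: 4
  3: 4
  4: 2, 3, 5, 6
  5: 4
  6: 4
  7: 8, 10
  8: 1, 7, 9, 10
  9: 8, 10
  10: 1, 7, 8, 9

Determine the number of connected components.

2

Starting from 2 we can reach 2, 3, 4, 5, 6. That is one component of size 5.
Starting from 1 we can reach 1, 7, 8, 9, 10. That is one component of size 5.
Total: 2 components.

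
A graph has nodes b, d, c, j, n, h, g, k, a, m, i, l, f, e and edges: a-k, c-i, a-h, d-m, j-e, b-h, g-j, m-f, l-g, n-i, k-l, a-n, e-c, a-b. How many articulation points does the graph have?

Removing a increases the component count from 2 to 3, so a is a cut vertex.
Removing m increases the component count from 2 to 3, so m is a cut vertex.
By contrast removing h leaves 2 components; it is not a cut vertex. No other vertex is a cut vertex either.

2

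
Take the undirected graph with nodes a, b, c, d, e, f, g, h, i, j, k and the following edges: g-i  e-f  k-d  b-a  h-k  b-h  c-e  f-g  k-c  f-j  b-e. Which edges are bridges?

The edges on the cycle b-h-k-c-e-b are not bridges since each lies on that cycle.
But removing j-f disconnects j from f; removing e-f disconnects e from f; removing k-d disconnects k from d; removing g-i disconnects g from i — these are bridges.
In total 6 edges are bridges.

a-b, d-k, e-f, f-g, f-j, g-i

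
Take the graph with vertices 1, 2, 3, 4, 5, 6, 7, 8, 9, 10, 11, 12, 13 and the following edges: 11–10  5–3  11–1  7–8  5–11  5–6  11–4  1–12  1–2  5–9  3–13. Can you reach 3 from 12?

From 12 we can reach 1, 2, 3, 4, 5, 6, 9, 10, 11, 12, 13, which includes 3.

Yes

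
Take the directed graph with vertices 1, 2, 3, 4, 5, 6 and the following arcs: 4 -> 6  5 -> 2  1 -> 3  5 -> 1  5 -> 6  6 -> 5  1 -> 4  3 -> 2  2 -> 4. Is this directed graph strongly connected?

Yes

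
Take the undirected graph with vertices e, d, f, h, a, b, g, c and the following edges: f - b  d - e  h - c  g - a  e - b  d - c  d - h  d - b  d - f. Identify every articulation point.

d

Removing d increases the component count from 2 to 3, so d is a cut vertex.
By contrast removing b leaves 2 components; it is not a cut vertex. No other vertex is a cut vertex either.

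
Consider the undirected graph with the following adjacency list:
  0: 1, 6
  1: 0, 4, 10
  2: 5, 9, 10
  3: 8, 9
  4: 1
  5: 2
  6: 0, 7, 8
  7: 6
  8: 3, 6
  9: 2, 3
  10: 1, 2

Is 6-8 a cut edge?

No

After removing 6-8, the path 6-0-1-10-2-9-3-8 still connects them, so the edge is not a bridge.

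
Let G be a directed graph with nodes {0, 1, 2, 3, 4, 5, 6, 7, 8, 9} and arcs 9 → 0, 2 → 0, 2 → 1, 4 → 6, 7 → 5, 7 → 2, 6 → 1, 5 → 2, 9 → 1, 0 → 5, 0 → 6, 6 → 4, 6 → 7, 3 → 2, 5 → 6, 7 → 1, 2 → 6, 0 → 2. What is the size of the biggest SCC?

{0, 2, 4, 5, 6, 7} are all mutually reachable — one SCC of size 6.
{3} is an SCC by itself.
{8} is an SCC by itself.
{1} is an SCC by itself.
{9} is an SCC by itself.
The largest has 6 vertices.

6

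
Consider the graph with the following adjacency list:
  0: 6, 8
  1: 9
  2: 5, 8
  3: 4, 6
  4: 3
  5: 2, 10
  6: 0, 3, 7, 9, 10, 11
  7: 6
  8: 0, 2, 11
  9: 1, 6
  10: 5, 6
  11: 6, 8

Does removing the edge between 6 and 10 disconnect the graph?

No

After removing 6-10, the path 6-0-8-2-5-10 still connects them, so the edge is not a bridge.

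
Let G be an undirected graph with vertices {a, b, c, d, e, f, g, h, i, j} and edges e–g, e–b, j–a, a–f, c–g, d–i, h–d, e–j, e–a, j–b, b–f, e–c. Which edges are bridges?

The edges on the cycle e-c-g-e are not bridges since each lies on that cycle.
But removing d–i disconnects d from i; removing d–h disconnects d from h — these are bridges.

d-h, d-i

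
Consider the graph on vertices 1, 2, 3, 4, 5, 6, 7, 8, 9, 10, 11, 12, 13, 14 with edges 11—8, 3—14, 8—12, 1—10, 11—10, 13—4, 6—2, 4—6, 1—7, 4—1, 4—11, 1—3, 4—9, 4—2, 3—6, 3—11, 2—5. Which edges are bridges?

The edges on the cycle 4-1-3-11-4 are not bridges since each lies on that cycle.
But removing 4—9 disconnects 4 from 9; removing 11—8 disconnects 11 from 8; removing 7—1 disconnects 7 from 1; removing 12—8 disconnects 12 from 8 — these are bridges.
In total 7 edges are bridges.

1-7, 11-8, 12-8, 13-4, 14-3, 2-5, 4-9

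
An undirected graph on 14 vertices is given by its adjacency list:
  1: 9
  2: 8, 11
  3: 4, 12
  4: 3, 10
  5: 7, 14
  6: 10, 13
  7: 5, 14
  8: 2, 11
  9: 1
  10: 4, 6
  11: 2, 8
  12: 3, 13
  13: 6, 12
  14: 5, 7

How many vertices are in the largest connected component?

Starting from 1 we can reach 1, 9. That is one component of size 2.
Starting from 2 we can reach 2, 8, 11. That is one component of size 3.
Starting from 5 we can reach 5, 7, 14. That is one component of size 3.
Starting from 3 we can reach 3, 4, 6, 10, 12, 13. That is one component of size 6.
The largest has 6 vertices.

6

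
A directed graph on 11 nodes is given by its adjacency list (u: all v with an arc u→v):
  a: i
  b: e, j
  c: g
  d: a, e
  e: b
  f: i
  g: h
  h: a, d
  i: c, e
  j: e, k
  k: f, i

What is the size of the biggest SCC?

{a, b, c, d, e, f, g, h, i, j, k} are all mutually reachable — one SCC of size 11.
The largest has 11 vertices.

11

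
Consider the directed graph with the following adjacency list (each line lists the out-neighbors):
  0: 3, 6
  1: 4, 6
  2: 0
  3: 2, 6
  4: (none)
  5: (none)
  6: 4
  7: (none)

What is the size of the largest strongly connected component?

3

{0, 2, 3} are all mutually reachable — one SCC of size 3.
{4} is an SCC by itself.
{1} is an SCC by itself.
{5} is an SCC by itself.
{6} is an SCC by itself.
(and 1 more singleton SCC)
The largest has 3 vertices.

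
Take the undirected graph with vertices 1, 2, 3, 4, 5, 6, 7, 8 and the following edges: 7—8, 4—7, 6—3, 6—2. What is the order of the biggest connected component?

1 is isolated — a component by itself.
5 is isolated — a component by itself.
Starting from 2 we can reach 2, 3, 6. That is one component of size 3.
Starting from 4 we can reach 4, 7, 8. That is one component of size 3.
The largest has 3 vertices.

3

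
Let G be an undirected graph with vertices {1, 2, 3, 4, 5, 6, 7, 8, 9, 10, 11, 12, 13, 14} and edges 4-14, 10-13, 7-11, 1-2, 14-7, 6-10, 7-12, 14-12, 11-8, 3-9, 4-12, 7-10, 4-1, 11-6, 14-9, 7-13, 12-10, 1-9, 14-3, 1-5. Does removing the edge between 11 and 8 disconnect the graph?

Yes

Removing 11-8 leaves no path between 11 and 8: the component count goes from 1 to 2. So it is a bridge.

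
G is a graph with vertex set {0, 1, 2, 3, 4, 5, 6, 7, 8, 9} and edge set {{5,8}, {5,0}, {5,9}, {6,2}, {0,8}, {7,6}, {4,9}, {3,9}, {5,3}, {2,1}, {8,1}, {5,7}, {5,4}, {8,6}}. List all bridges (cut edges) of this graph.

none

The edges on the cycle 5-3-9-5 are not bridges since each lies on that cycle.
Every edge lies on some cycle, so there are no bridges.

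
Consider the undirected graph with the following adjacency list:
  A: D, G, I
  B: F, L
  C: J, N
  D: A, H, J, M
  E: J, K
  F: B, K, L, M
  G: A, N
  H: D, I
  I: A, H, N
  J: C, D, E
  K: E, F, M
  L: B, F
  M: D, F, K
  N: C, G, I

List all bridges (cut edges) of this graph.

none

The edges on the cycle F-B-L-F are not bridges since each lies on that cycle.
Every edge lies on some cycle, so there are no bridges.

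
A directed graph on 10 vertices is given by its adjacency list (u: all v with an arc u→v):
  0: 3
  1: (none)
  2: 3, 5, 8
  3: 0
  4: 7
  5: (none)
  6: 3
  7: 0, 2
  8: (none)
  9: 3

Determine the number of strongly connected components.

{0, 3} are all mutually reachable — one SCC of size 2.
{5} is an SCC by itself.
{7} is an SCC by itself.
{4} is an SCC by itself.
{9} is an SCC by itself.
(and 4 more singleton SCCs)
That gives 9 strongly connected components.

9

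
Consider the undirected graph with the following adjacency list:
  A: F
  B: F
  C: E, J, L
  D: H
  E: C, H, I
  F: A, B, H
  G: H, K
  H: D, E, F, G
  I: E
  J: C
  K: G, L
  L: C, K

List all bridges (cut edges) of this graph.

A-F, B-F, C-J, D-H, E-I, F-H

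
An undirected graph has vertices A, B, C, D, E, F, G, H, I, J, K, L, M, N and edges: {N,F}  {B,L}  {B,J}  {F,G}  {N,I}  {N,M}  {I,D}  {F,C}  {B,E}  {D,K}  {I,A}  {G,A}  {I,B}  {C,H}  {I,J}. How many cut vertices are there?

6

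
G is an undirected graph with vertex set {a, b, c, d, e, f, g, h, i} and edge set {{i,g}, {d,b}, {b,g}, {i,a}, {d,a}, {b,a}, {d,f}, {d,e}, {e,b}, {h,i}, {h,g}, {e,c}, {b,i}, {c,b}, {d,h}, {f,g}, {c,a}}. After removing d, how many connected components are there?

With d gone, the remaining components are: {a, b, c, e, f, g, h, i}.
That is 1 component.

1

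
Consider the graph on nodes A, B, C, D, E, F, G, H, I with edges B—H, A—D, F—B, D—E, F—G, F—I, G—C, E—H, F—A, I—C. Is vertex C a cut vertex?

Deleting C leaves 1 component (was 1) (its neighbors G, I remain connected to each other), so C is not a cut vertex.

No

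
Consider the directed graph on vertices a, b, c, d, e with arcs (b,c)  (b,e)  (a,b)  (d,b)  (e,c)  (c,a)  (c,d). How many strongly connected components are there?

1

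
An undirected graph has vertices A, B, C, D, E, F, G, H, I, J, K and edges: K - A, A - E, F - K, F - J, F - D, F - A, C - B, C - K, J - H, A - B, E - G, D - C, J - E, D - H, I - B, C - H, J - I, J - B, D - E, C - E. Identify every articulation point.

E

Removing E increases the component count from 1 to 2, so E is a cut vertex.
By contrast removing G leaves 1 component; it is not a cut vertex. No other vertex is a cut vertex either.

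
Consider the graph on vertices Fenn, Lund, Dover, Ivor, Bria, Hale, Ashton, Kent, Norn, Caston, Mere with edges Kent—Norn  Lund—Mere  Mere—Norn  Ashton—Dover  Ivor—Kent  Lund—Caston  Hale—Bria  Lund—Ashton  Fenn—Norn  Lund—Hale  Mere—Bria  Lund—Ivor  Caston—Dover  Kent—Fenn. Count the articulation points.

1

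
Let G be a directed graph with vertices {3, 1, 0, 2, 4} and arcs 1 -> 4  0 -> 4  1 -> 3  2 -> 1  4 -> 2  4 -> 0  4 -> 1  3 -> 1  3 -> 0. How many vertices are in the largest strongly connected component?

5

{0, 1, 2, 3, 4} are all mutually reachable — one SCC of size 5.
The largest has 5 vertices.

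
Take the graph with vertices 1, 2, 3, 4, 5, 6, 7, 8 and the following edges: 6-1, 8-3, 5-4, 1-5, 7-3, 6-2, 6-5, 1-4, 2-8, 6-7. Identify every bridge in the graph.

The edges on the cycle 6-1-4-5-6 are not bridges since each lies on that cycle.
Every edge lies on some cycle, so there are no bridges.

none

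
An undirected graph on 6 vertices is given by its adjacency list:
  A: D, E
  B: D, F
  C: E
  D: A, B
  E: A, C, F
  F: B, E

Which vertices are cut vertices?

Removing E increases the component count from 1 to 2, so E is a cut vertex.
By contrast removing A leaves 1 component; it is not a cut vertex. No other vertex is a cut vertex either.

E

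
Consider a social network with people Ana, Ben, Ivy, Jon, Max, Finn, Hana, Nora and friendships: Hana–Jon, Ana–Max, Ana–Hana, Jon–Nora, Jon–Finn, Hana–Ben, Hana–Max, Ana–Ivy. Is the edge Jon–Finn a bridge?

Yes

Removing Jon–Finn leaves no path between Jon and Finn: the component count goes from 1 to 2. So it is a bridge.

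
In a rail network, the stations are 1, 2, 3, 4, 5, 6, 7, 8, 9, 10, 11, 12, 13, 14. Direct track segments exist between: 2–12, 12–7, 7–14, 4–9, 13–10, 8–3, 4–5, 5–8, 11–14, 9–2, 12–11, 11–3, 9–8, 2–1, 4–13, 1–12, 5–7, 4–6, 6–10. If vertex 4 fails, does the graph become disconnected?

Deleting 4 raises the number of components from 1 to 2, so 4 is a cut vertex.

Yes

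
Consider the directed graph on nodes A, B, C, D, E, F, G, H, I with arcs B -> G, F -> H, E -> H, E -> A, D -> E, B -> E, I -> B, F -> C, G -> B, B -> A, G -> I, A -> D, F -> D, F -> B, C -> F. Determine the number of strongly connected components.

4

{A, D, E} are all mutually reachable — one SCC of size 3.
{B, G, I} are all mutually reachable — one SCC of size 3.
{C, F} are all mutually reachable — one SCC of size 2.
{H} is an SCC by itself.
That gives 4 strongly connected components.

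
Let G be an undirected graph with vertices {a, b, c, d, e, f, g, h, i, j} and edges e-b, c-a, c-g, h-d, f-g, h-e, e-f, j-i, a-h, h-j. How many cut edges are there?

The edges on the cycle c-a-h-e-f-g-c are not bridges since each lies on that cycle.
But removing d-h disconnects d from h; removing i-j disconnects i from j; removing e-b disconnects e from b; removing h-j disconnects h from j — these are bridges.
That makes 4 bridges.

4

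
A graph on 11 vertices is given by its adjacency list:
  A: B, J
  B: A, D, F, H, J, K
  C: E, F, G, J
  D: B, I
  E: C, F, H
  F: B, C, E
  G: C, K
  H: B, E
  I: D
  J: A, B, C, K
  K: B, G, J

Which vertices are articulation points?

Removing B increases the component count from 1 to 2, so B is a cut vertex.
Removing D increases the component count from 1 to 2, so D is a cut vertex.
By contrast removing C leaves 1 component; it is not a cut vertex. No other vertex is a cut vertex either.

B, D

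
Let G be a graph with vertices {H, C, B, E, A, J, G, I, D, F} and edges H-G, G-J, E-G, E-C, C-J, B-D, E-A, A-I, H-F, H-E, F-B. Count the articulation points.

Removing A increases the component count from 1 to 2, so A is a cut vertex.
Removing B increases the component count from 1 to 2, so B is a cut vertex.
Removing E increases the component count from 1 to 2, so E is a cut vertex.
Likewise F, H are cut vertices.
By contrast removing G leaves 1 component; it is not a cut vertex. No other vertex is a cut vertex either.

5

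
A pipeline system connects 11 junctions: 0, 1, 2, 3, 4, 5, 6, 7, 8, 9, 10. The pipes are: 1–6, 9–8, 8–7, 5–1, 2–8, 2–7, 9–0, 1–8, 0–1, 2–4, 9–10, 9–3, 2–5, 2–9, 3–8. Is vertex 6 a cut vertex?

No

Deleting 6 leaves 1 component (was 1), so 6 is not a cut vertex.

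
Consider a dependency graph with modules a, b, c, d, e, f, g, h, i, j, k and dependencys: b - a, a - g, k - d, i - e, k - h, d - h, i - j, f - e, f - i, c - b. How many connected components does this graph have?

3

Starting from d we can reach d, h, k. That is one component of size 3.
Starting from e we can reach e, f, i, j. That is one component of size 4.
Starting from a we can reach a, b, c, g. That is one component of size 4.
Total: 3 components.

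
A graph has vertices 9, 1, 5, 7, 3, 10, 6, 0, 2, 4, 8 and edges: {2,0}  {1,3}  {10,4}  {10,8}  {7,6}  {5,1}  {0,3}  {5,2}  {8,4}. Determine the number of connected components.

4

9 is isolated — a component by itself.
Starting from 6 we can reach 6, 7. That is one component of size 2.
Starting from 4 we can reach 4, 8, 10. That is one component of size 3.
Starting from 0 we can reach 0, 1, 2, 3, 5. That is one component of size 5.
Total: 4 components.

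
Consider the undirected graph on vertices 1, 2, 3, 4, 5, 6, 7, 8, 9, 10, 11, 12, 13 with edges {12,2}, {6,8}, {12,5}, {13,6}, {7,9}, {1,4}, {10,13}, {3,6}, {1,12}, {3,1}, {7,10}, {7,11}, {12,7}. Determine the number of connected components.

1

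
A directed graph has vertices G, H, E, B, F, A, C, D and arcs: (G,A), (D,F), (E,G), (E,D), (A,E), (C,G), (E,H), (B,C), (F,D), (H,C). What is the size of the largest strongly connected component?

{A, C, E, G, H} are all mutually reachable — one SCC of size 5.
{D, F} are all mutually reachable — one SCC of size 2.
{B} is an SCC by itself.
The largest has 5 vertices.

5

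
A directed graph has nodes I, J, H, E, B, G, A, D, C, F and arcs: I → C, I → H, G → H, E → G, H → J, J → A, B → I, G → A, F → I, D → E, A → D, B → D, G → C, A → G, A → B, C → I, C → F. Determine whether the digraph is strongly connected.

From G we can reach every vertex (A, B, C, D, E, F, G, H, I, J), and every vertex can reach G (A, B, C, D, E, F, G, H, I, J). So the whole graph is one strongly connected component.

Yes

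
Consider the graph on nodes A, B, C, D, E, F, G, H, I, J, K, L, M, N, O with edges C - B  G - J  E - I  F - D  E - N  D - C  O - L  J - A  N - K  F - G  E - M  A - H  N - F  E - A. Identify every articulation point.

Removing A increases the component count from 2 to 3, so A is a cut vertex.
Removing C increases the component count from 2 to 3, so C is a cut vertex.
Removing D increases the component count from 2 to 3, so D is a cut vertex.
Likewise E, F, N are cut vertices.
By contrast removing H leaves 2 components; it is not a cut vertex. No other vertex is a cut vertex either.

A, C, D, E, F, N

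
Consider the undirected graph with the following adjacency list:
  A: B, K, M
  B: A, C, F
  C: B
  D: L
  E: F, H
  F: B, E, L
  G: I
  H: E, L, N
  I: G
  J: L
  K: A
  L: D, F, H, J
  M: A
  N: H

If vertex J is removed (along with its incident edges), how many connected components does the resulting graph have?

With J gone, the remaining components are: {G, I}; {A, B, C, D, E, F, H, K, L, M, N}.
That is 2 components.

2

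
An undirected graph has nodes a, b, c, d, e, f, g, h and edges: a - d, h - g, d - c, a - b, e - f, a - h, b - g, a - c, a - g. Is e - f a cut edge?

Removing e - f leaves no path between e and f: the component count goes from 2 to 3. So it is a bridge.

Yes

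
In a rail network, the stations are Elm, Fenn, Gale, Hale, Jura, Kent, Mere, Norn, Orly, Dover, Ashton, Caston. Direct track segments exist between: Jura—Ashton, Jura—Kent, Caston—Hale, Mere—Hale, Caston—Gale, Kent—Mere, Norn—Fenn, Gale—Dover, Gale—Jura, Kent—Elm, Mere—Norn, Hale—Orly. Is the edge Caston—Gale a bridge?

After removing Caston—Gale, the path Caston-Hale-Mere-Kent-Jura-Gale still connects them, so the edge is not a bridge.

No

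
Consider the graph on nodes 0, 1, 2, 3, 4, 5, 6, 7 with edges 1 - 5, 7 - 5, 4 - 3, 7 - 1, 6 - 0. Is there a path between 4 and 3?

From 4 we can reach 3, 4, which includes 3.

Yes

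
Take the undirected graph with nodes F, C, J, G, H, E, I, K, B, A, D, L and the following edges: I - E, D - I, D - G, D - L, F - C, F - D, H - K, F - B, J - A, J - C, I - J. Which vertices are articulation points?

D, F, I, J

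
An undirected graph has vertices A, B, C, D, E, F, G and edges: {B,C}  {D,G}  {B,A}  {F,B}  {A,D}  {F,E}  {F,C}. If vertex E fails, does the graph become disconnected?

No

Deleting E leaves 1 component (was 1), so E is not a cut vertex.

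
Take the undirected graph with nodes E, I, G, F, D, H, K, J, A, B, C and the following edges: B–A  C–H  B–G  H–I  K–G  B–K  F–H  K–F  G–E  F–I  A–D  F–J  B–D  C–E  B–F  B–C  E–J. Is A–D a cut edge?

After removing A–D, the path A-B-D still connects them, so the edge is not a bridge.

No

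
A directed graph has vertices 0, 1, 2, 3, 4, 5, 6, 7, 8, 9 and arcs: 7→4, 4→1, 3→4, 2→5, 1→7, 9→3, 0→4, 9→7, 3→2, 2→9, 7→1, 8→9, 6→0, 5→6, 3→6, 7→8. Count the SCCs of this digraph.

{0, 1, 2, 3, 4, 5, 6, 7, 8, 9} are all mutually reachable — one SCC of size 10.
That gives 1 strongly connected component.

1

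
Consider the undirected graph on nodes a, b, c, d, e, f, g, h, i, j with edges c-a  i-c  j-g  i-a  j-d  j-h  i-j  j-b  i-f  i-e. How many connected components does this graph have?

1

Starting from a we can reach a, b, c, d, e, f, g, h, i, j. That is one component of size 10.
Total: 1 component.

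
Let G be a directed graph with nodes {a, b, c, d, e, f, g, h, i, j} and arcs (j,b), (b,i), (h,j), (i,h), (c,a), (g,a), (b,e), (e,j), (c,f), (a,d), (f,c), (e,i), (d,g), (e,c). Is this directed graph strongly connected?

There is no directed path from g to h, so the graph is not strongly connected.

No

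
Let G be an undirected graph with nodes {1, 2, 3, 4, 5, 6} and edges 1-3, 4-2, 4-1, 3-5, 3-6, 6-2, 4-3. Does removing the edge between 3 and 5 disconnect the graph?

Yes

Removing 3-5 leaves no path between 3 and 5: the component count goes from 1 to 2. So it is a bridge.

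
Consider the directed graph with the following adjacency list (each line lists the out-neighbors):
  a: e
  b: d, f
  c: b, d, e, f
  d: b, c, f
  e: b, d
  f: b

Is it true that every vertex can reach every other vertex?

There is no directed path from e to a, so the graph is not strongly connected.

No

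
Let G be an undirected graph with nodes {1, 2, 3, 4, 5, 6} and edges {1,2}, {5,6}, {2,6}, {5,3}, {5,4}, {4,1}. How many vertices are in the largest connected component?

6

Starting from 1 we can reach 1, 2, 3, 4, 5, 6. That is one component of size 6.
The largest has 6 vertices.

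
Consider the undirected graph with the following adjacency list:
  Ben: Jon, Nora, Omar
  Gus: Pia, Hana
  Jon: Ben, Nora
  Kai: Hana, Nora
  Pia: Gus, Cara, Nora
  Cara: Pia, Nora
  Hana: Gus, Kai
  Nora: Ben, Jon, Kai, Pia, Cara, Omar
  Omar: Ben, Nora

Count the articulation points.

1

Removing Nora increases the component count from 1 to 2, so Nora is a cut vertex.
By contrast removing Pia leaves 1 component; it is not a cut vertex. No other vertex is a cut vertex either.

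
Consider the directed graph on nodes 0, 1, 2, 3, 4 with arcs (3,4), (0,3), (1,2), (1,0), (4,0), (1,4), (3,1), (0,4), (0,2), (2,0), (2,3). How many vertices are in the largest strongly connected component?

{0, 1, 2, 3, 4} are all mutually reachable — one SCC of size 5.
The largest has 5 vertices.

5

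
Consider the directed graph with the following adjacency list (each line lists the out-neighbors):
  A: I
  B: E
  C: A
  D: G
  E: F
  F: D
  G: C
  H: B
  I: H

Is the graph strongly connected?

Yes

From E we can reach every vertex (A, B, C, D, E, F, G, H, I), and every vertex can reach E (A, B, C, D, E, F, G, H, I). So the whole graph is one strongly connected component.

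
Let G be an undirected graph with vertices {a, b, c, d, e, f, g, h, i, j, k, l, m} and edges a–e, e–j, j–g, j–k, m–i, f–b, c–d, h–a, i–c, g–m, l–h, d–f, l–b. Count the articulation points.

Removing j increases the component count from 1 to 2, so j is a cut vertex.
By contrast removing c leaves 1 component; it is not a cut vertex. No other vertex is a cut vertex either.

1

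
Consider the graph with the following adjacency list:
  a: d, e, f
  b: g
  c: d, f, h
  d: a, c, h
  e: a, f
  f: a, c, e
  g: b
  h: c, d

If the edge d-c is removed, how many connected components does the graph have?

2

d and c are still connected via d-h-c, so the component count stays at 2.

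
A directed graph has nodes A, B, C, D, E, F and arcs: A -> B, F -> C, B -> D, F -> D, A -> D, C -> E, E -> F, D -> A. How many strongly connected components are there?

2

{C, E, F} are all mutually reachable — one SCC of size 3.
{A, B, D} are all mutually reachable — one SCC of size 3.
That gives 2 strongly connected components.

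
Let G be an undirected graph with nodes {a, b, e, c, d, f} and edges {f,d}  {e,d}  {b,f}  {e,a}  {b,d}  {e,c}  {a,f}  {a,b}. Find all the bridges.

The edges on the cycle a-b-f-a are not bridges since each lies on that cycle.
But removing c-e disconnects c from e — this is a bridge.

c-e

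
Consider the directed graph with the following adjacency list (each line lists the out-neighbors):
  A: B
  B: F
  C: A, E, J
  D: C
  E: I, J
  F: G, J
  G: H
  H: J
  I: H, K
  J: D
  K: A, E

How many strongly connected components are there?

{A, B, C, D, E, F, G, H, I, J, K} are all mutually reachable — one SCC of size 11.
That gives 1 strongly connected component.

1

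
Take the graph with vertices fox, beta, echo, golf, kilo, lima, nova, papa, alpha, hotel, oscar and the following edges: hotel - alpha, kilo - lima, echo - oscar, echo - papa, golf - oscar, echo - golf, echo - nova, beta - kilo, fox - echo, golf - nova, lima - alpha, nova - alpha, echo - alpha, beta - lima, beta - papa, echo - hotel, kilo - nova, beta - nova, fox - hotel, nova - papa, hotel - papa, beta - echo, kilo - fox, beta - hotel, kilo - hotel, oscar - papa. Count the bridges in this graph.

The edges on the cycle beta-kilo-fox-echo-beta are not bridges since each lies on that cycle.
Every edge lies on some cycle, so there are no bridges.

0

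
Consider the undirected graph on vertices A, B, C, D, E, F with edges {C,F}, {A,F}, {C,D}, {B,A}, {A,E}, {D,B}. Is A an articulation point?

Deleting A raises the number of components from 1 to 2, so A is a cut vertex.

Yes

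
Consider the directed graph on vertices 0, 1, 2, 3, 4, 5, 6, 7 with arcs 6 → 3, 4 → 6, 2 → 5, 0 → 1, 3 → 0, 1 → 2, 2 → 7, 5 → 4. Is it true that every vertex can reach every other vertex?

No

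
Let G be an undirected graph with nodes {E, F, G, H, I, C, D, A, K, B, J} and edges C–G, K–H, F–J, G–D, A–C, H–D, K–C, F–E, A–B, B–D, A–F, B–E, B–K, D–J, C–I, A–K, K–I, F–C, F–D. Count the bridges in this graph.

The edges on the cycle B-K-C-G-D-B are not bridges since each lies on that cycle.
Every edge lies on some cycle, so there are no bridges.

0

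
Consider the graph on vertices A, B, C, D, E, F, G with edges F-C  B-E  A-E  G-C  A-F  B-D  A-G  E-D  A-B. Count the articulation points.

1

Removing A increases the component count from 1 to 2, so A is a cut vertex.
By contrast removing B leaves 1 component; it is not a cut vertex. No other vertex is a cut vertex either.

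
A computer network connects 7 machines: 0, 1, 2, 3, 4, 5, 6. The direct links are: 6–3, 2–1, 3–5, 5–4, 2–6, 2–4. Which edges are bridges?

The edges on the cycle 2-6-3-5-4-2 are not bridges since each lies on that cycle.
But removing 2–1 disconnects 2 from 1 — this is a bridge.

1-2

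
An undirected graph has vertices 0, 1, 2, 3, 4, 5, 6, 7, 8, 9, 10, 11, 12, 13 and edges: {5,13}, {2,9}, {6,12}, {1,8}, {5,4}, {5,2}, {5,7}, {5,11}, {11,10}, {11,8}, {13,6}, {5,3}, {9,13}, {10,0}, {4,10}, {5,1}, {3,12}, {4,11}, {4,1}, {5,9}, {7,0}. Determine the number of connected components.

Starting from 0 we can reach 0, 1, 2, 3, 4, 5, 6, 7, 8, 9, 10, 11, 12, 13. That is one component of size 14.
Total: 1 component.

1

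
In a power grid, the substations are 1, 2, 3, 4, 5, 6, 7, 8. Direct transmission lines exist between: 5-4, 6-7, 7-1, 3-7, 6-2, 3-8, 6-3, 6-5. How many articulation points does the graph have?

Removing 3 increases the component count from 1 to 2, so 3 is a cut vertex.
Removing 5 increases the component count from 1 to 2, so 5 is a cut vertex.
Removing 6 increases the component count from 1 to 3, so 6 is a cut vertex.
Likewise 7 is a cut vertex.
By contrast removing 8 leaves 1 component; it is not a cut vertex. No other vertex is a cut vertex either.

4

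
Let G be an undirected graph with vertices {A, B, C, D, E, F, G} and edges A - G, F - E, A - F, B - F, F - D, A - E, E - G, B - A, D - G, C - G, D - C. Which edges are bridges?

none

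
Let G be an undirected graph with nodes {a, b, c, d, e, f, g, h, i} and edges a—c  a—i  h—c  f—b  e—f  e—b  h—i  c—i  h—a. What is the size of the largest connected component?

g is isolated — a component by itself.
d is isolated — a component by itself.
Starting from b we can reach b, e, f. That is one component of size 3.
Starting from a we can reach a, c, h, i. That is one component of size 4.
The largest has 4 vertices.

4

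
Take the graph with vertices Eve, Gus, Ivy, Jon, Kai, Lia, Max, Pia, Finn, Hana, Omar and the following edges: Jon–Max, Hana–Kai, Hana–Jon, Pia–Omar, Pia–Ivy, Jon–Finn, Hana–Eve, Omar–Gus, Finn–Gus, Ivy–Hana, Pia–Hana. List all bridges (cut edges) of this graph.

The edges on the cycle Pia-Ivy-Hana-Jon-Finn-Gus-Omar-Pia are not bridges since each lies on that cycle.
But removing Max–Jon disconnects Max from Jon; removing Kai–Hana disconnects Kai from Hana; removing Eve–Hana disconnects Eve from Hana — these are bridges.

Eve-Hana, Hana-Kai, Jon-Max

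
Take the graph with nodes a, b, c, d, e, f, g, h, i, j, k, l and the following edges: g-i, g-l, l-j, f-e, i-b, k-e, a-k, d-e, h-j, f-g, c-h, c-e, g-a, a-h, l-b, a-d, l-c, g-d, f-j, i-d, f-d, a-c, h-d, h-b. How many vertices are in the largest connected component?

12

Starting from a we can reach a, b, c, d, e, f, g, h, i, j, k, l. That is one component of size 12.
The largest has 12 vertices.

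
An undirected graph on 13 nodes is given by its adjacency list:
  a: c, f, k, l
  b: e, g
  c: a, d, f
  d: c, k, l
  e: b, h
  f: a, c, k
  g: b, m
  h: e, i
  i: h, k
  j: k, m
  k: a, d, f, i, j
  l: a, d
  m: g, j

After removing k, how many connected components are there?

With k gone, the remaining components are: {a, c, d, f, l}; {b, e, g, h, i, j, m}.
That is 2 components.

2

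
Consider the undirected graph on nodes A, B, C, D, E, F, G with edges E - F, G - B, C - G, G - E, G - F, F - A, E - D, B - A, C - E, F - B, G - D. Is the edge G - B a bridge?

After removing G - B, the path G-F-B still connects them, so the edge is not a bridge.

No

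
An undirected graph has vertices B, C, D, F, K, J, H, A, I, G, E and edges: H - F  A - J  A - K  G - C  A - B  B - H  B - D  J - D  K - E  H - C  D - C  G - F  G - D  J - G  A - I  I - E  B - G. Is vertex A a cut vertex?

Yes

Deleting A raises the number of components from 1 to 2, so A is a cut vertex.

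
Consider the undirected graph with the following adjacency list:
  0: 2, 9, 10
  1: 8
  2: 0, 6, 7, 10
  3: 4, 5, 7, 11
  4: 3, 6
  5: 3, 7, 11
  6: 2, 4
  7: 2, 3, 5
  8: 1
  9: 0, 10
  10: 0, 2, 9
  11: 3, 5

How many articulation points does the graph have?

Removing 2 increases the component count from 2 to 3, so 2 is a cut vertex.
By contrast removing 3 leaves 2 components; it is not a cut vertex. No other vertex is a cut vertex either.

1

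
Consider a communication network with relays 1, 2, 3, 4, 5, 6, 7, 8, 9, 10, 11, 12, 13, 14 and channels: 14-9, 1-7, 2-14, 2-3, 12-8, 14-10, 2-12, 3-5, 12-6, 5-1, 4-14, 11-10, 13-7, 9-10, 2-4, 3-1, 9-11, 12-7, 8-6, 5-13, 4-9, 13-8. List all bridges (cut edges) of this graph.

none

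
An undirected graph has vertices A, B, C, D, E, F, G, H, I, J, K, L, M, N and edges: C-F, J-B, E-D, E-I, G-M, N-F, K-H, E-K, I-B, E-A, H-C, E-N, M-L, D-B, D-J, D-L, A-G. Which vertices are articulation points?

E

Removing E increases the component count from 1 to 2, so E is a cut vertex.
By contrast removing F leaves 1 component; it is not a cut vertex. No other vertex is a cut vertex either.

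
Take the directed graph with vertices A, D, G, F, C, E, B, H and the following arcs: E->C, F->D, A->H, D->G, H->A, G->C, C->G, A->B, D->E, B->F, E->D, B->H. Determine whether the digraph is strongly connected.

There is no directed path from C to H, so the graph is not strongly connected.

No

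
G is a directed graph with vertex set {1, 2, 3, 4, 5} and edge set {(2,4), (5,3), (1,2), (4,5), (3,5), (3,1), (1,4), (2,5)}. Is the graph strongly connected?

Yes

From 3 we can reach every vertex (1, 2, 3, 4, 5), and every vertex can reach 3 (1, 2, 3, 4, 5). So the whole graph is one strongly connected component.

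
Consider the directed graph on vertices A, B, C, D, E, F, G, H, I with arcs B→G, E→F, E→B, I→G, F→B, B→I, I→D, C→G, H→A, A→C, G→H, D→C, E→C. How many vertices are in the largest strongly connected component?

4

{A, C, G, H} are all mutually reachable — one SCC of size 4.
{B} is an SCC by itself.
{E} is an SCC by itself.
{F} is an SCC by itself.
{I} is an SCC by itself.
(and 1 more singleton SCC)
The largest has 4 vertices.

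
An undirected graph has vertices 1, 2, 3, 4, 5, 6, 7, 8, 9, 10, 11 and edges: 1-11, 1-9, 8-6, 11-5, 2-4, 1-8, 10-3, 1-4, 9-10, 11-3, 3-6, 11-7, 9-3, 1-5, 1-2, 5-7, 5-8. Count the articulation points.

1

Removing 1 increases the component count from 1 to 2, so 1 is a cut vertex.
By contrast removing 10 leaves 1 component; it is not a cut vertex. No other vertex is a cut vertex either.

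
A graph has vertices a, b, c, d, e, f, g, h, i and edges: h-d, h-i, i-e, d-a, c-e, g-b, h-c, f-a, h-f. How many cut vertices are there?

Removing h increases the component count from 2 to 3, so h is a cut vertex.
By contrast removing b leaves 2 components; it is not a cut vertex. No other vertex is a cut vertex either.

1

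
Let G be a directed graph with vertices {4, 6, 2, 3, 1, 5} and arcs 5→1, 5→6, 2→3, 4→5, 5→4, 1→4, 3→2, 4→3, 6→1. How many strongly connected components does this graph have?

2

{1, 4, 5, 6} are all mutually reachable — one SCC of size 4.
{2, 3} are all mutually reachable — one SCC of size 2.
That gives 2 strongly connected components.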